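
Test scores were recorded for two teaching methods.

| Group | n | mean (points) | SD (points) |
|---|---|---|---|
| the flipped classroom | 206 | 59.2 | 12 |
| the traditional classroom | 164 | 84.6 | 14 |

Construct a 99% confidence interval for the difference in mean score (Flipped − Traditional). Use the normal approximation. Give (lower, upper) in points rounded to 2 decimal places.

(-28.95, -21.85)

SE₁ = s₁/√n₁ = 12/√206 = 0.8361; SE₂ = 14/√164 = 1.0932.
Independent samples, unequal variances: SE_diff = √(SE₁² + SE₂²) = √(0.69906321 + 1.19508624) = 1.3763.
z* = 2.576, so margin of error = 2.576 × 1.3763 = 3.5453.
Difference in means = 59.2 − 84.6 = -25.4000.
-25.4000 ± 3.5453 → (-28.95, -21.85).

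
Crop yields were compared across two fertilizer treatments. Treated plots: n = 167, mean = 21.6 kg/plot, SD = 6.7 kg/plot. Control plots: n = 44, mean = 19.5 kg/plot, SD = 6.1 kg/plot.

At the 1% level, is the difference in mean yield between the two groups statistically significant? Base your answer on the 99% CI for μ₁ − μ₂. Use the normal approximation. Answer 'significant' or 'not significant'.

Per-group SEs: s₁/√n₁ = 6.7/√167 = 0.5185, s₂/√n₂ = 6.1/√44 = 0.9196.
Unpooled SE of the difference: √(0.26884225 + 0.84566416) = 1.0557.
Margin of error = z* · SE = 2.576 × 1.0557 = 2.7195.
x̄₁ − x̄₂ = 21.6 − 19.5 = 2.1000.
CI: 2.1000 ± 2.7195 = (-0.6195, 4.8195).
The interval (-0.6195, 4.8195) contains 0, so the difference is not significant.

not significant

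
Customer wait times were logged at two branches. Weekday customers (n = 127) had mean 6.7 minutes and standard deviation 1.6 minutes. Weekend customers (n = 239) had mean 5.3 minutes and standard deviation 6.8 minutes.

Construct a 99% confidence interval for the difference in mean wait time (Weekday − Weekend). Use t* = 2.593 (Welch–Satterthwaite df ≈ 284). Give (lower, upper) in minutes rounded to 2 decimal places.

SE₁ = s₁/√n₁ = 1.6/√127 = 0.1420; SE₂ = 6.8/√239 = 0.4399.
Independent samples, unequal variances: SE_diff = √(SE₁² + SE₂²) = √(0.020164 + 0.19351201) = 0.4623.
t* = 2.593, so margin of error = 2.593 × 0.4623 = 1.1987.
Difference in means = 6.7 − 5.3 = 1.4000.
1.4000 ± 1.1987 → (0.20, 2.60).

(0.20, 2.60)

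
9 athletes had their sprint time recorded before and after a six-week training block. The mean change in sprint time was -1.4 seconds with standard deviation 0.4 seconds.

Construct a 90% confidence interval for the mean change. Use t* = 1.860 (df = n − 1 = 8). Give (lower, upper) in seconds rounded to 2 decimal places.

(-1.65, -1.15)

This is a matched-pairs design, so SE = s_d/√n = 0.4/√9 = 0.1333.
Margin = 1.860 × 0.1333 = 0.2479; the interval is -1.4 ± 0.2479 = (-1.65, -1.15).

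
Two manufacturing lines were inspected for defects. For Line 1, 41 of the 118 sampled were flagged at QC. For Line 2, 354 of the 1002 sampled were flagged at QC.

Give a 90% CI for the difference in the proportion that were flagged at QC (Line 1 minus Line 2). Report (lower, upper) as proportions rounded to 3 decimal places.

(-0.082, 0.070)

p̂₁ = 41/118 = 0.3475 and p̂₂ = 354/1002 = 0.3533.
SE₁ = √(p̂₁(1−p̂₁)/n₁) = √(0.3475·0.6525/118) = 0.04384; SE₂ = √(0.3533·0.6467/1002) = 0.01510.
Independent samples: SE of the difference = √(SE₁² + SE₂²) = √(0.0019219456 + 0.00022801) = 0.04637.
z* for 90% confidence is 1.645, so the margin of error is 1.645 × 0.04637 = 0.07628.
Point estimate p̂₁ − p̂₂ = 0.3475 − 0.3533 = -0.0058.
-0.0058 ± 0.07628 → (-0.082, 0.070).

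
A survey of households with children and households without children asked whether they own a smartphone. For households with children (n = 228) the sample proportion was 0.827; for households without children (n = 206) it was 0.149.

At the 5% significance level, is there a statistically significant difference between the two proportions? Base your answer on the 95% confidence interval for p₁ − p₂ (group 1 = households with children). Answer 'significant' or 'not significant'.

SE₁ = √(p̂₁(1−p̂₁)/n₁) = √(0.8270·0.1730/228) = 0.02505; SE₂ = √(0.1490·0.8510/206) = 0.02481.
Independent samples: SE of the difference = √(SE₁² + SE₂²) = √(0.0006275025 + 0.0006155361) = 0.03526.
z* for 95% confidence is 1.960, so the margin of error is 1.960 × 0.03526 = 0.06911.
Point estimate p̂₁ − p̂₂ = 0.8270 − 0.1490 = 0.6780.
0.6780 ± 0.06911 → (0.60889, 0.74711).
The interval (0.60889, 0.74711) does not contain 0, so the difference is significant.

significant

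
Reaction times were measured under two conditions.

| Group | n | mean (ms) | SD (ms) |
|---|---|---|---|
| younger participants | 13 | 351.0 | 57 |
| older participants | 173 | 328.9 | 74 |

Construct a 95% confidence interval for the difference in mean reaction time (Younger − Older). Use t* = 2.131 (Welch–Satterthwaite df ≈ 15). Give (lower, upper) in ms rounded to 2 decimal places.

(-13.66, 57.86)

SE₁ = s₁/√n₁ = 57/√13 = 15.8090; SE₂ = 74/√173 = 5.6261.
Independent samples, unequal variances: SE_diff = √(SE₁² + SE₂²) = √(249.924481 + 31.65300121) = 16.7803.
t* = 2.131, so margin of error = 2.131 × 16.7803 = 35.7588.
Difference in means = 351.0 − 328.9 = 22.1000.
22.1000 ± 35.7588 → (-13.66, 57.86).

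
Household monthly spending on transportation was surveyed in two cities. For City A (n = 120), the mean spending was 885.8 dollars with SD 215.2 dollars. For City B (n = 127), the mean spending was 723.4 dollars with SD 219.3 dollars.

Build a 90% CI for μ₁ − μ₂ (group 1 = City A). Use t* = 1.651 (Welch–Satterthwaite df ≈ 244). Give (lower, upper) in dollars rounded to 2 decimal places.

(116.75, 208.05)

Per-group SEs: s₁/√n₁ = 215.2/√120 = 19.6450, s₂/√n₂ = 219.3/√127 = 19.4597.
Unpooled SE of the difference: √(385.926025 + 378.67992409) = 27.6515.
Margin of error = t* · SE = 1.651 × 27.6515 = 45.6526.
x̄₁ − x̄₂ = 885.8 − 723.4 = 162.4000.
CI: 162.4000 ± 45.6526 = (116.75, 208.05).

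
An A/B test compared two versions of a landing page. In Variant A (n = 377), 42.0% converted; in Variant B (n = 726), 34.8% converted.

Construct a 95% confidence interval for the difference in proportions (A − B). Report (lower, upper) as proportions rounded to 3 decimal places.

(0.011, 0.133)

Each SE is √(p̂(1−p̂)/n): √(0.4200·0.5800/377) = 0.02542 and √(0.3480·0.6520/726) = 0.01768.
SE(p̂₁ − p̂₂) = √(SE₁² + SE₂²) = √(0.0006461764 + 0.0003125824) = 0.03096, since the two samples are independent.
At 95% confidence z* = 1.960; margin = 1.960 × 0.03096 = 0.06068.
The difference is 0.4200 − 0.3480 = 0.0720, so the interval is 0.0720 ± 0.06068 = (0.011, 0.133).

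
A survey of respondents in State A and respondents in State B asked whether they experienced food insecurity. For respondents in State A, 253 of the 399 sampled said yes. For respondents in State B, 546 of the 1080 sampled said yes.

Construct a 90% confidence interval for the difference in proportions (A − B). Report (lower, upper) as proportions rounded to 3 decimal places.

p̂₁ = 253/399 = 0.6341 and p̂₂ = 546/1080 = 0.5056.
SE₁ = √(p̂₁(1−p̂₁)/n₁) = √(0.6341·0.3659/399) = 0.02411; SE₂ = √(0.5056·0.4944/1080) = 0.01521.
Independent samples: SE of the difference = √(SE₁² + SE₂²) = √(0.0005812921 + 0.0002313441) = 0.02851.
z* for 90% confidence is 1.645, so the margin of error is 1.645 × 0.02851 = 0.04690.
Point estimate p̂₁ − p̂₂ = 0.6341 − 0.5056 = 0.1285.
0.1285 ± 0.04690 → (0.082, 0.175).

(0.082, 0.175)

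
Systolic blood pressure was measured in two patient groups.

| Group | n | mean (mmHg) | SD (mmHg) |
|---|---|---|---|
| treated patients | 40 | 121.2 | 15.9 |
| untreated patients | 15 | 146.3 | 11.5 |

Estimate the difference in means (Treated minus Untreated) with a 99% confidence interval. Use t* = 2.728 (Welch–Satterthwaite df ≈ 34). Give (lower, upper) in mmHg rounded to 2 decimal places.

(-35.71, -14.49)

Per-group SEs: s₁/√n₁ = 15.9/√40 = 2.5140, s₂/√n₂ = 11.5/√15 = 2.9693.
Unpooled SE of the difference: √(6.320196 + 8.81674249) = 3.8906.
Margin of error = t* · SE = 2.728 × 3.8906 = 10.6136.
x̄₁ − x̄₂ = 121.2 − 146.3 = -25.1000.
CI: -25.1000 ± 10.6136 = (-35.71, -14.49).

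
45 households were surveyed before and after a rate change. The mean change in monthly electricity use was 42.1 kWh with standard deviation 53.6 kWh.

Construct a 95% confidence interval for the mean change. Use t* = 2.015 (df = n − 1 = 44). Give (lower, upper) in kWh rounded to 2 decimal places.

Paired design: SE = s_d/√n = 53.6/√45 = 7.9902.
t* = 2.015; margin of error = 2.015 × 7.9902 = 16.1003.
42.1 ± 16.1003 → (26.00, 58.20).

(26.00, 58.20)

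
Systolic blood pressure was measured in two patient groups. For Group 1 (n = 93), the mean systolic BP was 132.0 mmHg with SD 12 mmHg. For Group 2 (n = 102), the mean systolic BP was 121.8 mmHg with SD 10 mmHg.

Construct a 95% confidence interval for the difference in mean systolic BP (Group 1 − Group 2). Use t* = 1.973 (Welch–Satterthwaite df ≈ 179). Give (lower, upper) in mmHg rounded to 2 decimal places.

(7.06, 13.34)

Standard errors of each mean: 12/√93 = 1.2443 and 10/√102 = 0.9901.
SE(x̄₁ − x̄₂) = √(1.2443² + 0.9901²) = 1.5902 for independent samples with unequal variances.
With t* = 1.973, the margin is 1.973 × 1.5902 = 3.1375.
x̄₁ − x̄₂ = 132.0 − 121.8 = 10.2000; the interval is 10.2000 ± 3.1375 = (7.06, 13.34).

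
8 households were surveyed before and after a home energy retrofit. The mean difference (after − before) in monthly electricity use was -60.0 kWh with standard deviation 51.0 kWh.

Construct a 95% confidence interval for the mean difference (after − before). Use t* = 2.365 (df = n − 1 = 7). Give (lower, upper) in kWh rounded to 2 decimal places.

(-102.64, -17.36)

This is a matched-pairs design, so SE = s_d/√n = 51.0/√8 = 18.0312.
Margin = 2.365 × 18.0312 = 42.6438; the interval is -60.0 ± 42.6438 = (-102.64, -17.36).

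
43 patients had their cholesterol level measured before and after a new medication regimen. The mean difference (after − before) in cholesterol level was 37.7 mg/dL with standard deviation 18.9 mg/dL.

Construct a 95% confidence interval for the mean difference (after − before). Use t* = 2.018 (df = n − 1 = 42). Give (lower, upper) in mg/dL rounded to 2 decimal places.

This is a matched-pairs design, so SE = s_d/√n = 18.9/√43 = 2.8822.
Margin = 2.018 × 2.8822 = 5.8163; the interval is 37.7 ± 5.8163 = (31.88, 43.52).

(31.88, 43.52)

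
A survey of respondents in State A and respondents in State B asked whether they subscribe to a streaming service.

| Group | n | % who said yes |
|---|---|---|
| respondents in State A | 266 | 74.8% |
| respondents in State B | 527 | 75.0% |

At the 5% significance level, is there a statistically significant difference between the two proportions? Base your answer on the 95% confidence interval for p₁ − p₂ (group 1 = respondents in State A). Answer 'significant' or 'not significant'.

not significant

SE₁ = √(p̂₁(1−p̂₁)/n₁) = √(0.7480·0.2520/266) = 0.02662; SE₂ = √(0.7500·0.2500/527) = 0.01886.
Independent samples: SE of the difference = √(SE₁² + SE₂²) = √(0.0007086244 + 0.0003556996) = 0.03262.
z* for 95% confidence is 1.960, so the margin of error is 1.960 × 0.03262 = 0.06394.
Point estimate p̂₁ − p̂₂ = 0.7480 − 0.7500 = -0.0020.
-0.0020 ± 0.06394 → (-0.06594, 0.06194).
The interval (-0.06594, 0.06194) contains 0, so the difference is not significant.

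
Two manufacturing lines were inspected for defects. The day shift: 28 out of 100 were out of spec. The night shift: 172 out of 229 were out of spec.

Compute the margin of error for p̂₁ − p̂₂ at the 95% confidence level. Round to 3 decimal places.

First, p̂₁ = 28/100 = 0.2800; p̂₂ = 172/229 = 0.7511.
The two standard errors are √(0.2800×0.7200/100) = 0.04490 and √(0.7511×0.2489/229) = 0.02857.
Because the samples are independent, SE_diff = √(0.04490² + 0.02857²) = 0.05322.
Using z* = 1.960 for 95%, ME = 1.960 × 0.05322 = 0.10431.

0.104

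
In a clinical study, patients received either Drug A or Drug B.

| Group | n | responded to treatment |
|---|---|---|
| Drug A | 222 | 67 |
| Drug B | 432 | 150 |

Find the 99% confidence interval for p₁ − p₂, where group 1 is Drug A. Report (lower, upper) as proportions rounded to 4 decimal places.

(-0.1443, 0.0535)

First, p̂₁ = 67/222 = 0.3018; p̂₂ = 150/432 = 0.3472.
The two standard errors are √(0.3018×0.6982/222) = 0.03081 and √(0.3472×0.6528/432) = 0.02291.
Because the samples are independent, SE_diff = √(0.03081² + 0.02291²) = 0.03839.
Using z* = 2.576 for 99%, ME = 2.576 × 0.03839 = 0.09889.
p̂₁ − p̂₂ = -0.0454; interval -0.0454 ± 0.09889 gives (-0.1443, 0.0535).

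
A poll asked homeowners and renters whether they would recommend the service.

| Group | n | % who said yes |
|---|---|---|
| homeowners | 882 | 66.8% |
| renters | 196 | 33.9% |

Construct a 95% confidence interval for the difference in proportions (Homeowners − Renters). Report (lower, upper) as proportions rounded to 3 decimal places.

(0.256, 0.402)

The two standard errors are √(0.6680×0.3320/882) = 0.01586 and √(0.3390×0.6610/196) = 0.03381.
Because the samples are independent, SE_diff = √(0.01586² + 0.03381²) = 0.03735.
Using z* = 1.960 for 95%, ME = 1.960 × 0.03735 = 0.07321.
p̂₁ − p̂₂ = 0.3290; interval 0.3290 ± 0.07321 gives (0.256, 0.402).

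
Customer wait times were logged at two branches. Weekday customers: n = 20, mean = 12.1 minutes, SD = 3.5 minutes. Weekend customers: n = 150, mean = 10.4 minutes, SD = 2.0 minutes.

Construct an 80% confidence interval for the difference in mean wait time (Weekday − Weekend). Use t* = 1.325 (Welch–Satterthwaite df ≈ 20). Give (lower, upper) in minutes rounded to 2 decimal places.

(0.64, 2.76)

Standard errors of each mean: 3.5/√20 = 0.7826 and 2.0/√150 = 0.1633.
SE(x̄₁ − x̄₂) = √(0.7826² + 0.1633²) = 0.7995 for independent samples with unequal variances.
With t* = 1.325, the margin is 1.325 × 0.7995 = 1.0593.
x̄₁ − x̄₂ = 12.1 − 10.4 = 1.7000; the interval is 1.7000 ± 1.0593 = (0.64, 2.76).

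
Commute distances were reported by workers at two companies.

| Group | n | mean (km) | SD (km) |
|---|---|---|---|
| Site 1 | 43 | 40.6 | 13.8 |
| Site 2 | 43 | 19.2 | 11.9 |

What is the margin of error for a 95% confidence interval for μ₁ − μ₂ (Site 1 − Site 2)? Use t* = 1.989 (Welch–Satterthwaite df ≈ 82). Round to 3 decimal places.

5.527

Standard errors of each mean: 13.8/√43 = 2.1045 and 11.9/√43 = 1.8147.
SE(x̄₁ − x̄₂) = √(2.1045² + 1.8147²) = 2.7789 for independent samples with unequal variances.
With t* = 1.989, the margin is 1.989 × 2.7789 = 5.5272.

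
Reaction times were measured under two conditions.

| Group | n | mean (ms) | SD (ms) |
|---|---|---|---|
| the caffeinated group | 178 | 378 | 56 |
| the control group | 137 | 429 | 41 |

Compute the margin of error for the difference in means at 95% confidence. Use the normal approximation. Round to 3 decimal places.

Standard errors of each mean: 56/√178 = 4.1974 and 41/√137 = 3.5029.
SE(x̄₁ − x̄₂) = √(4.1974² + 3.5029²) = 5.4670 for independent samples with unequal variances.
With z* = 1.960, the margin is 1.960 × 5.4670 = 10.7153.

10.715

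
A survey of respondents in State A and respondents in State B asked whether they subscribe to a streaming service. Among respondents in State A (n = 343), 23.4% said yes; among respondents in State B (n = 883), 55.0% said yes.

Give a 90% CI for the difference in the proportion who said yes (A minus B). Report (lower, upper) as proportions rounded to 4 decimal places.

(-0.3626, -0.2694)

Each SE is √(p̂(1−p̂)/n): √(0.2340·0.7660/343) = 0.02286 and √(0.5500·0.4500/883) = 0.01674.
SE(p̂₁ − p̂₂) = √(SE₁² + SE₂²) = √(0.0005225796 + 0.0002802276) = 0.02833, since the two samples are independent.
At 90% confidence z* = 1.645; margin = 1.645 × 0.02833 = 0.04660.
The difference is 0.2340 − 0.5500 = -0.3160, so the interval is -0.3160 ± 0.04660 = (-0.3626, -0.2694).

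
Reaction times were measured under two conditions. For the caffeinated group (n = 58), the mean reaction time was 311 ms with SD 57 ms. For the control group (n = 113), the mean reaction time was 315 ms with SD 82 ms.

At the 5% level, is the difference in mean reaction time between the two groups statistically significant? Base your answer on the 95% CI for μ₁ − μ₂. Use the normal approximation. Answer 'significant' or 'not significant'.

not significant

Standard errors of each mean: 57/√58 = 7.4845 and 82/√113 = 7.7139.
SE(x̄₁ − x̄₂) = √(7.4845² + 7.7139²) = 10.7481 for independent samples with unequal variances.
With z* = 1.960, the margin is 1.960 × 10.7481 = 21.0663.
x̄₁ − x̄₂ = 311 − 315 = -4.0000; the interval is -4.0000 ± 21.0663 = (-25.0663, 17.0663).
The interval (-25.0663, 17.0663) contains 0, so the difference is not significant.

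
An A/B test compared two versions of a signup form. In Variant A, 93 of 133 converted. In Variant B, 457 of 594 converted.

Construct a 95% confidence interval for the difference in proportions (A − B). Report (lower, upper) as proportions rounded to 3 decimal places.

First, p̂₁ = 93/133 = 0.6992; p̂₂ = 457/594 = 0.7694.
The two standard errors are √(0.6992×0.3008/133) = 0.03977 and √(0.7694×0.2306/594) = 0.01728.
Because the samples are independent, SE_diff = √(0.03977² + 0.01728²) = 0.04336.
Using z* = 1.960 for 95%, ME = 1.960 × 0.04336 = 0.08499.
p̂₁ − p̂₂ = -0.0702; interval -0.0702 ± 0.08499 gives (-0.155, 0.015).

(-0.155, 0.015)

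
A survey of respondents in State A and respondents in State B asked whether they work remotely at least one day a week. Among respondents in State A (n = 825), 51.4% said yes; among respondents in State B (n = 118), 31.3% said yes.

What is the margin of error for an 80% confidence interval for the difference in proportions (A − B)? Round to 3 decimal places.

Each SE is √(p̂(1−p̂)/n): √(0.5140·0.4860/825) = 0.01740 and √(0.3130·0.6870/118) = 0.04269.
SE(p̂₁ − p̂₂) = √(SE₁² + SE₂²) = √(0.00030276 + 0.0018224361) = 0.04610, since the two samples are independent.
At 80% confidence z* = 1.282; margin = 1.282 × 0.04610 = 0.05910.

0.059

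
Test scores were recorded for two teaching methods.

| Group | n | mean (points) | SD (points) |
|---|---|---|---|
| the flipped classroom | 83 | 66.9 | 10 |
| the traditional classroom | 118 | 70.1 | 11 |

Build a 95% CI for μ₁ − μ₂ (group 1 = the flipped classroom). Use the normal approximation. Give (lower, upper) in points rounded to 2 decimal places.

Standard errors of each mean: 10/√83 = 1.0976 and 11/√118 = 1.0126.
SE(x̄₁ − x̄₂) = √(1.0976² + 1.0126²) = 1.4933 for independent samples with unequal variances.
With z* = 1.960, the margin is 1.960 × 1.4933 = 2.9269.
x̄₁ − x̄₂ = 66.9 − 70.1 = -3.2000; the interval is -3.2000 ± 2.9269 = (-6.13, -0.27).

(-6.13, -0.27)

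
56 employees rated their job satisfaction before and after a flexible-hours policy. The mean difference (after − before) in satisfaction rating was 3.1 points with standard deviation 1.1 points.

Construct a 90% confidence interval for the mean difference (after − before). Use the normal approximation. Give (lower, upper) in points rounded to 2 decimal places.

(2.86, 3.34)

This is a matched-pairs design, so SE = s_d/√n = 1.1/√56 = 0.1470.
Margin = 1.645 × 0.1470 = 0.2418; the interval is 3.1 ± 0.2418 = (2.86, 3.34).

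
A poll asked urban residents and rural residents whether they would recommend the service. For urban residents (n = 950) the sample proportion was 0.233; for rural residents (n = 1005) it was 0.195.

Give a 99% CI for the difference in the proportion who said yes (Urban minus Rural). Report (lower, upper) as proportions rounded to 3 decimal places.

SE₁ = √(p̂₁(1−p̂₁)/n₁) = √(0.2330·0.7670/950) = 0.01372; SE₂ = √(0.1950·0.8050/1005) = 0.01250.
Independent samples: SE of the difference = √(SE₁² + SE₂²) = √(0.0001882384 + 0.00015625) = 0.01856.
z* for 99% confidence is 2.576, so the margin of error is 2.576 × 0.01856 = 0.04781.
Point estimate p̂₁ − p̂₂ = 0.2330 − 0.1950 = 0.0380.
0.0380 ± 0.04781 → (-0.010, 0.086).

(-0.010, 0.086)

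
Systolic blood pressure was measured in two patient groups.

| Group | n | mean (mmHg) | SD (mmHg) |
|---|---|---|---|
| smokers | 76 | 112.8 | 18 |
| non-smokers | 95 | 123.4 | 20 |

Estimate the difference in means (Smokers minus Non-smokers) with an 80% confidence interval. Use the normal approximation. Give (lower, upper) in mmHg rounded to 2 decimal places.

Per-group SEs: s₁/√n₁ = 18/√76 = 2.0647, s₂/√n₂ = 20/√95 = 2.0520.
Unpooled SE of the difference: √(4.26298609 + 4.210704) = 2.9110.
Margin of error = z* · SE = 1.282 × 2.9110 = 3.7319.
x̄₁ − x̄₂ = 112.8 − 123.4 = -10.6000.
CI: -10.6000 ± 3.7319 = (-14.33, -6.87).

(-14.33, -6.87)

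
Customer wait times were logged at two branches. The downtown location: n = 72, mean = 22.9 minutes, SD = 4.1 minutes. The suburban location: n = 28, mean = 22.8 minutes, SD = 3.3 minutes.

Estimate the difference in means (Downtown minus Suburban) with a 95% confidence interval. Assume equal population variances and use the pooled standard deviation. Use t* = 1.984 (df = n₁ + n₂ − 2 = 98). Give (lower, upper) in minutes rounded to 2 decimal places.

(-1.62, 1.82)

s_p = √[((n₁−1)s₁² + (n₂−1)s₂²)/(n₁+n₂−2)] = √[(71·4.1² + 27·3.3²)/98] = 3.8960.
SE = 3.8960·√(1/72 + 1/28) = 0.8677.
With t* = 1.984, margin = 1.984 × 0.8677 = 1.7215.
x̄₁ − x̄₂ = 22.9 − 22.8 = 0.1000; interval 0.1000 ± 1.7215 = (-1.62, 1.82).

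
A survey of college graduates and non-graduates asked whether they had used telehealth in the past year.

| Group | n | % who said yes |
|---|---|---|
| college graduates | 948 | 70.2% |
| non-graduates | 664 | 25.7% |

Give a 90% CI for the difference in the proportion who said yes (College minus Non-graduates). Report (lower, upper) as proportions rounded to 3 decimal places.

Each SE is √(p̂(1−p̂)/n): √(0.7020·0.2980/948) = 0.01485 and √(0.2570·0.7430/664) = 0.01696.
SE(p̂₁ − p̂₂) = √(SE₁² + SE₂²) = √(0.0002205225 + 0.0002876416) = 0.02254, since the two samples are independent.
At 90% confidence z* = 1.645; margin = 1.645 × 0.02254 = 0.03708.
The difference is 0.7020 − 0.2570 = 0.4450, so the interval is 0.4450 ± 0.03708 = (0.408, 0.482).

(0.408, 0.482)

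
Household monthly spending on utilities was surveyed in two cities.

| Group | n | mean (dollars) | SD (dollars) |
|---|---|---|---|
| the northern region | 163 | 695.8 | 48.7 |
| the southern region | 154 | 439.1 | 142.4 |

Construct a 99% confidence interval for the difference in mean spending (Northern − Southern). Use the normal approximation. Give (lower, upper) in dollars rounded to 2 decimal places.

Standard errors of each mean: 48.7/√163 = 3.8145 and 142.4/√154 = 11.4749.
SE(x̄₁ − x̄₂) = √(3.8145² + 11.4749²) = 12.0923 for independent samples with unequal variances.
With z* = 2.576, the margin is 2.576 × 12.0923 = 31.1498.
x̄₁ − x̄₂ = 695.8 − 439.1 = 256.7000; the interval is 256.7000 ± 31.1498 = (225.55, 287.85).

(225.55, 287.85)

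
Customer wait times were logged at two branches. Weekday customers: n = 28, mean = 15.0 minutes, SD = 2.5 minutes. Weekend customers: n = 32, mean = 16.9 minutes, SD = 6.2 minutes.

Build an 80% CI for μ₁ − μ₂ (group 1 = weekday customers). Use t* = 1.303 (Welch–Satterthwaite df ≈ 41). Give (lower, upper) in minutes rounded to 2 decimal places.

SE₁ = s₁/√n₁ = 2.5/√28 = 0.4725; SE₂ = 6.2/√32 = 1.0960.
Independent samples, unequal variances: SE_diff = √(SE₁² + SE₂²) = √(0.22325625 + 1.201216) = 1.1935.
t* = 1.303, so margin of error = 1.303 × 1.1935 = 1.5551.
Difference in means = 15.0 − 16.9 = -1.9000.
-1.9000 ± 1.5551 → (-3.46, -0.34).

(-3.46, -0.34)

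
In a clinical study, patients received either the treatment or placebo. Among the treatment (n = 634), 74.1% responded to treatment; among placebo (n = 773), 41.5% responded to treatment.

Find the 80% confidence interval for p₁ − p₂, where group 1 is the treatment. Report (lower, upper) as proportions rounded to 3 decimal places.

(0.294, 0.358)

SE₁ = √(p̂₁(1−p̂₁)/n₁) = √(0.7410·0.2590/634) = 0.01740; SE₂ = √(0.4150·0.5850/773) = 0.01772.
Independent samples: SE of the difference = √(SE₁² + SE₂²) = √(0.00030276 + 0.0003139984) = 0.02483.
z* for 80% confidence is 1.282, so the margin of error is 1.282 × 0.02483 = 0.03183.
Point estimate p̂₁ − p̂₂ = 0.7410 − 0.4150 = 0.3260.
0.3260 ± 0.03183 → (0.294, 0.358).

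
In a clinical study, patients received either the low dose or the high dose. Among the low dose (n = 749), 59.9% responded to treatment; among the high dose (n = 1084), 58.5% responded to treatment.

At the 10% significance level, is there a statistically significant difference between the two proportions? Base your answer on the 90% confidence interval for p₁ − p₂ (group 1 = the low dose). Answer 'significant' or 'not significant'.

The two standard errors are √(0.5990×0.4010/749) = 0.01791 and √(0.5850×0.4150/1084) = 0.01497.
Because the samples are independent, SE_diff = √(0.01791² + 0.01497²) = 0.02334.
Using z* = 1.645 for 90%, ME = 1.645 × 0.02334 = 0.03839.
p̂₁ − p̂₂ = 0.0140; interval 0.0140 ± 0.03839 gives (-0.02439, 0.05239).
The interval (-0.02439, 0.05239) contains 0, so the difference is not significant.

not significant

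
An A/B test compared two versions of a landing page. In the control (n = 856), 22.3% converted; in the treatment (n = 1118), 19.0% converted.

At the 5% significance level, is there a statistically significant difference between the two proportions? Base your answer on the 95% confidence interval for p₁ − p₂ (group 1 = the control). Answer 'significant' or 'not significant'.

not significant

The two standard errors are √(0.2230×0.7770/856) = 0.01423 and √(0.1900×0.8100/1118) = 0.01173.
Because the samples are independent, SE_diff = √(0.01423² + 0.01173²) = 0.01844.
Using z* = 1.960 for 95%, ME = 1.960 × 0.01844 = 0.03614.
p̂₁ − p̂₂ = 0.0330; interval 0.0330 ± 0.03614 gives (-0.00314, 0.06914).
The interval (-0.00314, 0.06914) contains 0, so the difference is not significant.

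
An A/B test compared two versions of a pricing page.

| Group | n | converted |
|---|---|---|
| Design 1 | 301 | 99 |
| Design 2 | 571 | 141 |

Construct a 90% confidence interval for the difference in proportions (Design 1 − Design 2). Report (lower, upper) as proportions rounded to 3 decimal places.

(0.028, 0.136)

Sample proportions: 99/301 = 0.3289, 141/571 = 0.2469.
Each SE is √(p̂(1−p̂)/n): √(0.3289·0.6711/301) = 0.02708 and √(0.2469·0.7531/571) = 0.01805.
SE(p̂₁ − p̂₂) = √(SE₁² + SE₂²) = √(0.0007333264 + 0.0003258025) = 0.03254, since the two samples are independent.
At 90% confidence z* = 1.645; margin = 1.645 × 0.03254 = 0.05353.
The difference is 0.3289 − 0.2469 = 0.0820, so the interval is 0.0820 ± 0.05353 = (0.028, 0.136).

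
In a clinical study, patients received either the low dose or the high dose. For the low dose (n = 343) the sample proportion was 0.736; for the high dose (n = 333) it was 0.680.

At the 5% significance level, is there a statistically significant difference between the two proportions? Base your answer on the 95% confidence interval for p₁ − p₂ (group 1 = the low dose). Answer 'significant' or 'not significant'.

not significant

SE₁ = √(p̂₁(1−p̂₁)/n₁) = √(0.7360·0.2640/343) = 0.02380; SE₂ = √(0.6800·0.3200/333) = 0.02556.
Independent samples: SE of the difference = √(SE₁² + SE₂²) = √(0.00056644 + 0.0006533136) = 0.03492.
z* for 95% confidence is 1.960, so the margin of error is 1.960 × 0.03492 = 0.06844.
Point estimate p̂₁ − p̂₂ = 0.7360 − 0.6800 = 0.0560.
0.0560 ± 0.06844 → (-0.01244, 0.12444).
The interval (-0.01244, 0.12444) contains 0, so the difference is not significant.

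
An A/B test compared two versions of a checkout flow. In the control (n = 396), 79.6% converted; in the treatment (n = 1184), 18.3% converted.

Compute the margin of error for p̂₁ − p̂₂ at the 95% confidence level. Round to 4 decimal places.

The two standard errors are √(0.7960×0.2040/396) = 0.02025 and √(0.1830×0.8170/1184) = 0.01124.
Because the samples are independent, SE_diff = √(0.02025² + 0.01124²) = 0.02316.
Using z* = 1.960 for 95%, ME = 1.960 × 0.02316 = 0.04539.

0.0454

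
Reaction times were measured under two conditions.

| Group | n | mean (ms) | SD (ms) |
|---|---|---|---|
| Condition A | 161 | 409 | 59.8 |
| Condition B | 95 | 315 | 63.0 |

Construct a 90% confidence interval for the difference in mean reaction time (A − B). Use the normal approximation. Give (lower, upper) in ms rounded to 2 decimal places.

Standard errors of each mean: 59.8/√161 = 4.7129 and 63.0/√95 = 6.4637.
SE(x̄₁ − x̄₂) = √(4.7129² + 6.4637²) = 7.9994 for independent samples with unequal variances.
With z* = 1.645, the margin is 1.645 × 7.9994 = 13.1590.
x̄₁ − x̄₂ = 409 − 315 = 94.0000; the interval is 94.0000 ± 13.1590 = (80.84, 107.16).

(80.84, 107.16)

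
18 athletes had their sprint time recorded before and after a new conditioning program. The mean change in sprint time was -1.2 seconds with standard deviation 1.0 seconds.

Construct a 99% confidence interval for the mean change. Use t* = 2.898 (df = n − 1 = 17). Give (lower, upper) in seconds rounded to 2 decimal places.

Paired design: SE = s_d/√n = 1.0/√18 = 0.2357.
t* = 2.898; margin of error = 2.898 × 0.2357 = 0.6831.
-1.2 ± 0.6831 → (-1.88, -0.52).

(-1.88, -0.52)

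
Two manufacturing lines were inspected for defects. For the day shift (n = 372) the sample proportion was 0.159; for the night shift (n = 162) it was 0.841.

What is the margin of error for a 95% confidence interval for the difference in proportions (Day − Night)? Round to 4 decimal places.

Each SE is √(p̂(1−p̂)/n): √(0.1590·0.8410/372) = 0.01896 and √(0.8410·0.1590/162) = 0.02873.
SE(p̂₁ − p̂₂) = √(SE₁² + SE₂²) = √(0.0003594816 + 0.0008254129) = 0.03442, since the two samples are independent.
At 95% confidence z* = 1.960; margin = 1.960 × 0.03442 = 0.06746.

0.0675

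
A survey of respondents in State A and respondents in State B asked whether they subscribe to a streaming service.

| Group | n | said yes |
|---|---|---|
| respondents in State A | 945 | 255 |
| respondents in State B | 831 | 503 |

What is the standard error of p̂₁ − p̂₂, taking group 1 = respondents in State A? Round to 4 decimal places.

0.0223

p̂₁ = 255/945 = 0.2698 and p̂₂ = 503/831 = 0.6053.
SE₁ = √(p̂₁(1−p̂₁)/n₁) = √(0.2698·0.7302/945) = 0.01444; SE₂ = √(0.6053·0.3947/831) = 0.01696.
Independent samples: SE of the difference = √(SE₁² + SE₂²) = √(0.0002085136 + 0.0002876416) = 0.02227.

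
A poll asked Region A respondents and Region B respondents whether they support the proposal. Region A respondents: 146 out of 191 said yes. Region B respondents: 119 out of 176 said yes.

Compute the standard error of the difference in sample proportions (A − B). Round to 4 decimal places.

0.0468

Sample proportions: 146/191 = 0.7644, 119/176 = 0.6761.
Each SE is √(p̂(1−p̂)/n): √(0.7644·0.2356/191) = 0.03071 and √(0.6761·0.3239/176) = 0.03527.
SE(p̂₁ − p̂₂) = √(SE₁² + SE₂²) = √(0.0009431041 + 0.0012439729) = 0.04677, since the two samples are independent.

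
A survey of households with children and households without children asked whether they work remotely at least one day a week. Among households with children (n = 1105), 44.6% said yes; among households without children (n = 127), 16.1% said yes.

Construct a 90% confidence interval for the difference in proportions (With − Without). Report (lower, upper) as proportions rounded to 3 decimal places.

(0.226, 0.344)

The two standard errors are √(0.4460×0.5540/1105) = 0.01495 and √(0.1610×0.8390/127) = 0.03261.
Because the samples are independent, SE_diff = √(0.01495² + 0.03261²) = 0.03587.
Using z* = 1.645 for 90%, ME = 1.645 × 0.03587 = 0.05901.
p̂₁ − p̂₂ = 0.2850; interval 0.2850 ± 0.05901 gives (0.226, 0.344).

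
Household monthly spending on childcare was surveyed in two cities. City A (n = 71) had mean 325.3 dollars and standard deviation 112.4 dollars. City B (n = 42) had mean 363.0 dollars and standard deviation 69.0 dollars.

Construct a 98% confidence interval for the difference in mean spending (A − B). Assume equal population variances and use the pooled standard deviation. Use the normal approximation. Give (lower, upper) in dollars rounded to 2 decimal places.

(-82.35, 6.95)

Pooled variance s_p² = [70·112.4² + 41·69.0²] / (71+42−2) = 9725.8036, so s_p = 98.6195.
SE_diff = s_p·√(1/n₁ + 1/n₂) = 98.6195·√(1/71 + 1/42) = 19.1977.
z* = 2.326; margin = 2.326 × 19.1977 = 44.6539.
Difference = 325.3 − 363.0 = -37.7000.
-37.7000 ± 44.6539 → (-82.35, 6.95).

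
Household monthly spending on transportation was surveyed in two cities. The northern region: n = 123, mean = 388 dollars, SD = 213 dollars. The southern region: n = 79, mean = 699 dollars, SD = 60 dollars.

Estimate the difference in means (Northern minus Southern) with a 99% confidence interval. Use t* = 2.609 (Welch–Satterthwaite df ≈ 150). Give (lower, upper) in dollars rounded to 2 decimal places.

Standard errors of each mean: 213/√123 = 19.2056 and 60/√79 = 6.7505.
SE(x̄₁ − x̄₂) = √(19.2056² + 6.7505²) = 20.3574 for independent samples with unequal variances.
With t* = 2.609, the margin is 2.609 × 20.3574 = 53.1125.
x̄₁ − x̄₂ = 388 − 699 = -311.0000; the interval is -311.0000 ± 53.1125 = (-364.11, -257.89).

(-364.11, -257.89)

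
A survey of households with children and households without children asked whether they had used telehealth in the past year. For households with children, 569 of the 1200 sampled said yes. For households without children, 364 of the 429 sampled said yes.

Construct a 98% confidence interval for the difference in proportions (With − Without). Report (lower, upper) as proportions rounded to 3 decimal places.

(-0.427, -0.322)

First, p̂₁ = 569/1200 = 0.4742; p̂₂ = 364/429 = 0.8485.
The two standard errors are √(0.4742×0.5258/1200) = 0.01441 and √(0.8485×0.1515/429) = 0.01731.
Because the samples are independent, SE_diff = √(0.01441² + 0.01731²) = 0.02252.
Using z* = 2.326 for 98%, ME = 2.326 × 0.02252 = 0.05238.
p̂₁ − p̂₂ = -0.3743; interval -0.3743 ± 0.05238 gives (-0.427, -0.322).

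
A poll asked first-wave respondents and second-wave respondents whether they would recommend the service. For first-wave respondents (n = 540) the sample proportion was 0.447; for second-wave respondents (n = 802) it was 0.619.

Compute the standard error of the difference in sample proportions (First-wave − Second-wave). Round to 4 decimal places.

0.0274

The two standard errors are √(0.4470×0.5530/540) = 0.02140 and √(0.6190×0.3810/802) = 0.01715.
Because the samples are independent, SE_diff = √(0.02140² + 0.01715²) = 0.02742.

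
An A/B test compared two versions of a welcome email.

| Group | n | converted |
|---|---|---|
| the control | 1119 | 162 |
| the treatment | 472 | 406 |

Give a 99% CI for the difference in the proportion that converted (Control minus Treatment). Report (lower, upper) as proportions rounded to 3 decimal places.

p̂₁ = 162/1119 = 0.1448 and p̂₂ = 406/472 = 0.8602.
SE₁ = √(p̂₁(1−p̂₁)/n₁) = √(0.1448·0.8552/1119) = 0.01052; SE₂ = √(0.8602·0.1398/472) = 0.01596.
Independent samples: SE of the difference = √(SE₁² + SE₂²) = √(0.0001106704 + 0.0002547216) = 0.01912.
z* for 99% confidence is 2.576, so the margin of error is 2.576 × 0.01912 = 0.04925.
Point estimate p̂₁ − p̂₂ = 0.1448 − 0.8602 = -0.7154.
-0.7154 ± 0.04925 → (-0.765, -0.666).

(-0.765, -0.666)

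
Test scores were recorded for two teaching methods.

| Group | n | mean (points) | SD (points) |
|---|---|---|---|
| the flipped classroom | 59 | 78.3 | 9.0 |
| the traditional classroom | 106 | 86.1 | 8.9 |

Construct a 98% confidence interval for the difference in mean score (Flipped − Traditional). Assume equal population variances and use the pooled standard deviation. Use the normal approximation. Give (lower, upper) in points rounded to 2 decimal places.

Pooled variance s_p² = [58·9.0² + 105·8.9²] / (59+106−2) = 79.8469, so s_p = 8.9357.
SE_diff = s_p·√(1/n₁ + 1/n₂) = 8.9357·√(1/59 + 1/106) = 1.4514.
z* = 2.326; margin = 2.326 × 1.4514 = 3.3760.
Difference = 78.3 − 86.1 = -7.8000.
-7.8000 ± 3.3760 → (-11.18, -4.42).

(-11.18, -4.42)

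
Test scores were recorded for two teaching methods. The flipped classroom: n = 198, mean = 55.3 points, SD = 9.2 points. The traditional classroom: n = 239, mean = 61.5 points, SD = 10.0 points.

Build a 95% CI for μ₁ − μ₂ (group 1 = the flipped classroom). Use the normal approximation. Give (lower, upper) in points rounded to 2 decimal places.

Per-group SEs: s₁/√n₁ = 9.2/√198 = 0.6538, s₂/√n₂ = 10.0/√239 = 0.6468.
Unpooled SE of the difference: √(0.42745444 + 0.41835024) = 0.9197.
Margin of error = z* · SE = 1.960 × 0.9197 = 1.8026.
x̄₁ − x̄₂ = 55.3 − 61.5 = -6.2000.
CI: -6.2000 ± 1.8026 = (-8.00, -4.40).

(-8.00, -4.40)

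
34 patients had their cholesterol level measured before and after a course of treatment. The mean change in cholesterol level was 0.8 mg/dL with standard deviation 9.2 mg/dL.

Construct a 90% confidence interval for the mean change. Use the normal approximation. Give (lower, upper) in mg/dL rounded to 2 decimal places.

Paired design: SE = s_d/√n = 9.2/√34 = 1.5778.
z* = 1.645; margin of error = 1.645 × 1.5778 = 2.5955.
0.8 ± 2.5955 → (-1.80, 3.40).

(-1.80, 3.40)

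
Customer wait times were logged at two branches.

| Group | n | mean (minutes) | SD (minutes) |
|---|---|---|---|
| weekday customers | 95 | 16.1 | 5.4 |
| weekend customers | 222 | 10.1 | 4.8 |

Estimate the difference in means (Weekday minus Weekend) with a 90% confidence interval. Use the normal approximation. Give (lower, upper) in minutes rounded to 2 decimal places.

(4.95, 7.05)

SE₁ = s₁/√n₁ = 5.4/√95 = 0.5540; SE₂ = 4.8/√222 = 0.3222.
Independent samples, unequal variances: SE_diff = √(SE₁² + SE₂²) = √(0.306916 + 0.10381284) = 0.6409.
z* = 1.645, so margin of error = 1.645 × 0.6409 = 1.0543.
Difference in means = 16.1 − 10.1 = 6.0000.
6.0000 ± 1.0543 → (4.95, 7.05).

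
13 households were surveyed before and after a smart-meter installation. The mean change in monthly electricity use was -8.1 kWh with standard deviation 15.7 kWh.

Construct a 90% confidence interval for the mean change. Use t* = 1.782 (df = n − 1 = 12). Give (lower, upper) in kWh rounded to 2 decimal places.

This is a matched-pairs design, so SE = s_d/√n = 15.7/√13 = 4.3544.
Margin = 1.782 × 4.3544 = 7.7595; the interval is -8.1 ± 7.7595 = (-15.86, -0.34).

(-15.86, -0.34)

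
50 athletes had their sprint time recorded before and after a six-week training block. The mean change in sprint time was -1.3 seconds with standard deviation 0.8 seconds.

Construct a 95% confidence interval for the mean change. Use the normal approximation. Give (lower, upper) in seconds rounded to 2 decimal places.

This is a matched-pairs design, so SE = s_d/√n = 0.8/√50 = 0.1131.
Margin = 1.960 × 0.1131 = 0.2217; the interval is -1.3 ± 0.2217 = (-1.52, -1.08).

(-1.52, -1.08)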